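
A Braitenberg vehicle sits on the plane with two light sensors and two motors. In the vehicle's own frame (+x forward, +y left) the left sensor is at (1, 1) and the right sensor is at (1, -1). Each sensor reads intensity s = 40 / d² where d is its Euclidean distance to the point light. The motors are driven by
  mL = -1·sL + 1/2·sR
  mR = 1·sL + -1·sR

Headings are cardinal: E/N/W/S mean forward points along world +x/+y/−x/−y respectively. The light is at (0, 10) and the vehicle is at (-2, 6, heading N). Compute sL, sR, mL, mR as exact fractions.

20/9 4 -2/9 -16/9

left sensor world pos  = (-3, 7); dL² = 18
right sensor world pos = (-1, 7); dR² = 10
sL = 40/18 = 20/9
sR = 40/10 = 4
mL = -1·sL + 1/2·sR = -2/9
mR = 1·sL + -1·sR = -16/9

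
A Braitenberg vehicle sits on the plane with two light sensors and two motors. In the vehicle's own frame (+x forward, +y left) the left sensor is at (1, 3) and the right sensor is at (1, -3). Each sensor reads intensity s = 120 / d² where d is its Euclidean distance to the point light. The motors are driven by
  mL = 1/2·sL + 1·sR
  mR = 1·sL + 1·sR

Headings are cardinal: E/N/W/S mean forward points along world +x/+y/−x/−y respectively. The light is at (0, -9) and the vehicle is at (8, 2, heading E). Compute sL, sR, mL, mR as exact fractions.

left sensor world pos  = (9, 5); dL² = 277
right sensor world pos = (9, -1); dR² = 145
sL = 120/277 = 120/277
sR = 120/145 = 24/29
mL = 1/2·sL + 1·sR = 8388/8033
mR = 1·sL + 1·sR = 10128/8033

120/277 24/29 8388/8033 10128/8033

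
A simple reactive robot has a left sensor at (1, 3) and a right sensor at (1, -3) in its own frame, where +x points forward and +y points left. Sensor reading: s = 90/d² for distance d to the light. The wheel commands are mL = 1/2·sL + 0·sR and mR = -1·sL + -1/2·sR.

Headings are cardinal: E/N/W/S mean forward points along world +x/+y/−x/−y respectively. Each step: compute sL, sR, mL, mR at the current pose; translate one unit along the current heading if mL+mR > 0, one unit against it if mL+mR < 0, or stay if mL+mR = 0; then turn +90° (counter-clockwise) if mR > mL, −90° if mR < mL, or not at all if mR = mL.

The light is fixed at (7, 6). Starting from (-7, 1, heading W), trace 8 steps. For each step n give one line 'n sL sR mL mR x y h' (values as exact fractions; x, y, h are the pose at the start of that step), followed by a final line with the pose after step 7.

n=0: pose=(-7,1,W); sL=90/289, sR=90/229; mL=45/289, mR=-33615/66181; mL+mR=-23310/66181 → advance -1; mR−mL=-43920/66181 → turn -1·90°
n=1: pose=(-6,1,N); sL=45/136, sR=45/58; mL=45/272, mR=-2835/3944; mL+mR=-4365/7888 → advance -1; mR−mL=-6975/7888 → turn -1·90°
n=2: pose=(-6,0,E); sL=10/17, sR=2/5; mL=5/17, mR=-67/85; mL+mR=-42/85 → advance -1; mR−mL=-92/85 → turn -1·90°
n=3: pose=(-7,0,S); sL=9/17, sR=45/169; mL=9/34, mR=-3807/5746; mL+mR=-1143/2873 → advance -1; mR−mL=-2664/2873 → turn -1·90°
n=4: pose=(-7,1,W); sL=90/289, sR=90/229; mL=45/289, mR=-33615/66181; mL+mR=-23310/66181 → advance -1; mR−mL=-43920/66181 → turn -1·90°
n=5: pose=(-6,1,N); sL=45/136, sR=45/58; mL=45/272, mR=-2835/3944; mL+mR=-4365/7888 → advance -1; mR−mL=-6975/7888 → turn -1·90°
n=6: pose=(-6,0,E); sL=10/17, sR=2/5; mL=5/17, mR=-67/85; mL+mR=-42/85 → advance -1; mR−mL=-92/85 → turn -1·90°
n=7: pose=(-7,0,S); sL=9/17, sR=45/169; mL=9/34, mR=-3807/5746; mL+mR=-1143/2873 → advance -1; mR−mL=-2664/2873 → turn -1·90°

0 90/289 90/229 45/289 -33615/66181 -7 1 W
1 45/136 45/58 45/272 -2835/3944 -6 1 N
2 10/17 2/5 5/17 -67/85 -6 0 E
3 9/17 45/169 9/34 -3807/5746 -7 0 S
4 90/289 90/229 45/289 -33615/66181 -7 1 W
5 45/136 45/58 45/272 -2835/3944 -6 1 N
6 10/17 2/5 5/17 -67/85 -6 0 E
7 9/17 45/169 9/34 -3807/5746 -7 0 S
final -7 1 W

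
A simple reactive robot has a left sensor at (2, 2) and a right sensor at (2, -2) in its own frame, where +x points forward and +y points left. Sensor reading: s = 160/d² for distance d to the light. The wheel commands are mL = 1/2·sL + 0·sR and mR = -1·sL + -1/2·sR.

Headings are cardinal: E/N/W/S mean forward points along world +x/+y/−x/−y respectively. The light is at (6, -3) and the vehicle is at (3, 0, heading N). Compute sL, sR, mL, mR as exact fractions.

16/5 80/13 8/5 -408/65

left sensor world pos  = (1, 2); dL² = 50
right sensor world pos = (5, 2); dR² = 26
sL = 160/50 = 16/5
sR = 160/26 = 80/13
mL = 1/2·sL + 0·sR = 8/5
mR = -1·sL + -1/2·sR = -408/65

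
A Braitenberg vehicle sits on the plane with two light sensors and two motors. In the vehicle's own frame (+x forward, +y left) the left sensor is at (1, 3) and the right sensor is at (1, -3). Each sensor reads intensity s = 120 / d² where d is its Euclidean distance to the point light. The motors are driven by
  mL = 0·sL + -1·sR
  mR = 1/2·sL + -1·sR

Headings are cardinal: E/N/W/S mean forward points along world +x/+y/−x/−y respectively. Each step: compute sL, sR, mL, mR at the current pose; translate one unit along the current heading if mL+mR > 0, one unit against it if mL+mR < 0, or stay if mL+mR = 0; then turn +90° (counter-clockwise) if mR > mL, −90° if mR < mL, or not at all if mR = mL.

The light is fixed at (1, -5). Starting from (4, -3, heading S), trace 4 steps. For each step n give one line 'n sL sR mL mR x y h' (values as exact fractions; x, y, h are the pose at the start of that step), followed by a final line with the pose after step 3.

n=0: pose=(4,-3,S); sL=120/37, sR=120; mL=-120, mR=-4380/37; mL+mR=-8820/37 → advance -1; mR−mL=60/37 → turn +1·90°
n=1: pose=(4,-2,E); sL=30/13, sR=15/2; mL=-15/2, mR=-165/26; mL+mR=-180/13 → advance -1; mR−mL=15/13 → turn +1·90°
n=2: pose=(3,-2,N); sL=120/17, sR=120/41; mL=-120/41, mR=420/697; mL+mR=-1620/697 → advance -1; mR−mL=60/17 → turn +1·90°
n=3: pose=(3,-3,W); sL=60, sR=60/13; mL=-60/13, mR=330/13; mL+mR=270/13 → advance +1; mR−mL=30 → turn +1·90°

0 120/37 120 -120 -4380/37 4 -3 S
1 30/13 15/2 -15/2 -165/26 4 -2 E
2 120/17 120/41 -120/41 420/697 3 -2 N
3 60 60/13 -60/13 330/13 3 -3 W
final 2 -3 S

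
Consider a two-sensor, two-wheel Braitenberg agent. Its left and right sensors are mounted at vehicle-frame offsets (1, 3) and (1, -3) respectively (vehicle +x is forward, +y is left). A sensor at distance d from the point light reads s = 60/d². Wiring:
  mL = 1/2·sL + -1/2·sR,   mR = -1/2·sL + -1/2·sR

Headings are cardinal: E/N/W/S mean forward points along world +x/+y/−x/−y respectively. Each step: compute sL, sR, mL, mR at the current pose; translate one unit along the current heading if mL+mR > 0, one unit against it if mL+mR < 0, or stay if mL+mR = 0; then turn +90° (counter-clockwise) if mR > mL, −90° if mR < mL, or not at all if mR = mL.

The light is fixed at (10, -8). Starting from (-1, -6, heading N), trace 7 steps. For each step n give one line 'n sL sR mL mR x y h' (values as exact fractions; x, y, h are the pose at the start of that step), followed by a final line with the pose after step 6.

0 12/41 60/73 -792/2993 -1668/2993 -1 -6 N
1 15/29 15/26 -45/1508 -825/1508 -1 -7 E
2 20/27 4/15 32/135 -68/135 -2 -7 S
3 6/17 30/97 36/1649 -546/1649 -2 -6 W
4 12/41 60/73 -792/2993 -1668/2993 -1 -6 N
5 15/29 15/26 -45/1508 -825/1508 -1 -7 E
6 20/27 4/15 32/135 -68/135 -2 -7 S
final -2 -6 W

n=0: pose=(-1,-6,N); sL=12/41, sR=60/73; mL=-792/2993, mR=-1668/2993; mL+mR=-60/73 → advance -1; mR−mL=-12/41 → turn -1·90°
n=1: pose=(-1,-7,E); sL=15/29, sR=15/26; mL=-45/1508, mR=-825/1508; mL+mR=-15/26 → advance -1; mR−mL=-15/29 → turn -1·90°
n=2: pose=(-2,-7,S); sL=20/27, sR=4/15; mL=32/135, mR=-68/135; mL+mR=-4/15 → advance -1; mR−mL=-20/27 → turn -1·90°
n=3: pose=(-2,-6,W); sL=6/17, sR=30/97; mL=36/1649, mR=-546/1649; mL+mR=-30/97 → advance -1; mR−mL=-6/17 → turn -1·90°
n=4: pose=(-1,-6,N); sL=12/41, sR=60/73; mL=-792/2993, mR=-1668/2993; mL+mR=-60/73 → advance -1; mR−mL=-12/41 → turn -1·90°
n=5: pose=(-1,-7,E); sL=15/29, sR=15/26; mL=-45/1508, mR=-825/1508; mL+mR=-15/26 → advance -1; mR−mL=-15/29 → turn -1·90°
n=6: pose=(-2,-7,S); sL=20/27, sR=4/15; mL=32/135, mR=-68/135; mL+mR=-4/15 → advance -1; mR−mL=-20/27 → turn -1·90°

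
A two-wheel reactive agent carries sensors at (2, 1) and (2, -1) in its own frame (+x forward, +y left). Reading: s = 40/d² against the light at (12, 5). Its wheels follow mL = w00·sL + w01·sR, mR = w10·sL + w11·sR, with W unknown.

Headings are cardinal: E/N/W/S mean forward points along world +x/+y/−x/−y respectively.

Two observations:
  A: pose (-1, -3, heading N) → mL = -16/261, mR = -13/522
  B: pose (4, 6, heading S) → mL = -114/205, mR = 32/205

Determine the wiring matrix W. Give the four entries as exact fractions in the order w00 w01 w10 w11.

obs A: pose=(-1,-3,N) → sL=5/29, sR=2/9, mL=-16/261, mR=-13/522
obs B: pose=(4,6,S) → sL=4/5, sR=20/41, mL=-114/205, mR=32/205
sensor matrix S = [[5/29, 2/9], [4/5, 20/41]]; det S = -5012/53505
solve [mL_A; mL_B] = S·[w00; w01] and [mR_A; mR_B] = S·[w10; w11]:
  w00 = -1, w01 = 1/2, w10 = 1/2, w11 = -1/2

-1 1/2 1/2 -1/2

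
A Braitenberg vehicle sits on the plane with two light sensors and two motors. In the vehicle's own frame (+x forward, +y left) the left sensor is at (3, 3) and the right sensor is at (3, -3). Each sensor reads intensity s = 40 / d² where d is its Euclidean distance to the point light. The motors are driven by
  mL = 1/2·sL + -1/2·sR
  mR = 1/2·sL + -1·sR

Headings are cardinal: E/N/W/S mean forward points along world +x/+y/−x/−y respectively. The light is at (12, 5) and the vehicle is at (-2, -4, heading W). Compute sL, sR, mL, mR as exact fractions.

40/433 8/65 -432/28145 -2164/28145

left sensor world pos  = (-5, -7); dL² = 433
right sensor world pos = (-5, -1); dR² = 325
sL = 40/433 = 40/433
sR = 40/325 = 8/65
mL = 1/2·sL + -1/2·sR = -432/28145
mR = 1/2·sL + -1·sR = -2164/28145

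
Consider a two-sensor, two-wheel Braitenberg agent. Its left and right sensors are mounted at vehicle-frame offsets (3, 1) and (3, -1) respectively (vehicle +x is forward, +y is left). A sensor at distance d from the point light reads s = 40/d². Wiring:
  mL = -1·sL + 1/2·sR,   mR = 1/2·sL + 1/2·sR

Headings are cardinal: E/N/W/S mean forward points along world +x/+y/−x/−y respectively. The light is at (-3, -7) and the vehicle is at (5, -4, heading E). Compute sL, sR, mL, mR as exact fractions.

left sensor world pos  = (8, -3); dL² = 137
right sensor world pos = (8, -5); dR² = 125
sL = 40/137 = 40/137
sR = 40/125 = 8/25
mL = -1·sL + 1/2·sR = -452/3425
mR = 1/2·sL + 1/2·sR = 1048/3425

40/137 8/25 -452/3425 1048/3425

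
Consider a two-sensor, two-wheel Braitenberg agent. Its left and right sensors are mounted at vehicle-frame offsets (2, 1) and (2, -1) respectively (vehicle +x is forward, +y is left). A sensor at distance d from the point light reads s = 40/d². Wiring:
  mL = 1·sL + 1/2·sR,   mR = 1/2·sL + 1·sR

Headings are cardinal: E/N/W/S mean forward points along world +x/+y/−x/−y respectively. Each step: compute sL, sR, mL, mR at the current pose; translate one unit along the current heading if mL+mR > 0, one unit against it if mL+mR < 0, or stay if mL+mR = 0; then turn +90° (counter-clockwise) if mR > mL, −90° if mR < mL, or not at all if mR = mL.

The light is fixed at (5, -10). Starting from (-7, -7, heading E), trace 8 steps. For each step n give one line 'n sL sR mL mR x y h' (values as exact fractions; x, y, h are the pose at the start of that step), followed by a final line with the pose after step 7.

n=0: pose=(-7,-7,E); sL=10/29, sR=5/13; mL=405/754, mR=210/377; mL+mR=825/754 → advance +1; mR−mL=15/754 → turn +1·90°
n=1: pose=(-6,-7,N); sL=40/169, sR=8/25; mL=1676/4225, mR=1852/4225; mL+mR=3528/4225 → advance +1; mR−mL=176/4225 → turn +1·90°
n=2: pose=(-6,-6,W); sL=20/89, sR=20/97; mL=2830/8633, mR=2750/8633; mL+mR=5580/8633 → advance +1; mR−mL=-80/8633 → turn -1·90°
n=3: pose=(-7,-6,N); sL=8/41, sR=40/157; mL=2076/6437, mR=2268/6437; mL+mR=4344/6437 → advance +1; mR−mL=192/6437 → turn +1·90°
n=4: pose=(-7,-5,W); sL=10/53, sR=5/29; mL=845/3074, mR=410/1537; mL+mR=1665/3074 → advance +1; mR−mL=-25/3074 → turn -1·90°
n=5: pose=(-8,-5,N); sL=8/49, sR=40/193; mL=2524/9457, mR=2732/9457; mL+mR=5256/9457 → advance +1; mR−mL=208/9457 → turn +1·90°
n=6: pose=(-8,-4,W); sL=4/25, sR=20/137; mL=798/3425, mR=774/3425; mL+mR=1572/3425 → advance +1; mR−mL=-24/3425 → turn -1·90°
n=7: pose=(-9,-4,N); sL=40/289, sR=40/233; mL=15100/67337, mR=16220/67337; mL+mR=31320/67337 → advance +1; mR−mL=1120/67337 → turn +1·90°

0 10/29 5/13 405/754 210/377 -7 -7 E
1 40/169 8/25 1676/4225 1852/4225 -6 -7 N
2 20/89 20/97 2830/8633 2750/8633 -6 -6 W
3 8/41 40/157 2076/6437 2268/6437 -7 -6 N
4 10/53 5/29 845/3074 410/1537 -7 -5 W
5 8/49 40/193 2524/9457 2732/9457 -8 -5 N
6 4/25 20/137 798/3425 774/3425 -8 -4 W
7 40/289 40/233 15100/67337 16220/67337 -9 -4 N
final -9 -3 W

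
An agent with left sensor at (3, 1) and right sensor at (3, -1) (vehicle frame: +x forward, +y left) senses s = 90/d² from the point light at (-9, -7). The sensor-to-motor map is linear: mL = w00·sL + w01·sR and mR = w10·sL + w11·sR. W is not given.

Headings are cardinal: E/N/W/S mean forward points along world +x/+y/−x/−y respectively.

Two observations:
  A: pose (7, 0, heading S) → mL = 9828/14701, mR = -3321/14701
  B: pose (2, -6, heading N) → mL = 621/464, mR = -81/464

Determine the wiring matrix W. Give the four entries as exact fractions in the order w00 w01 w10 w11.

1 1 1/2 -1

obs A: pose=(7,0,S) → sL=18/61, sR=90/241, mL=9828/14701, mR=-3321/14701
obs B: pose=(2,-6,N) → sL=45/58, sR=9/16, mL=621/464, mR=-81/464
sensor matrix S = [[18/61, 90/241], [45/58, 9/16]]; det S = -422091/3410632
solve [mL_A; mL_B] = S·[w00; w01] and [mR_A; mR_B] = S·[w10; w11]:
  w00 = 1, w01 = 1, w10 = 1/2, w11 = -1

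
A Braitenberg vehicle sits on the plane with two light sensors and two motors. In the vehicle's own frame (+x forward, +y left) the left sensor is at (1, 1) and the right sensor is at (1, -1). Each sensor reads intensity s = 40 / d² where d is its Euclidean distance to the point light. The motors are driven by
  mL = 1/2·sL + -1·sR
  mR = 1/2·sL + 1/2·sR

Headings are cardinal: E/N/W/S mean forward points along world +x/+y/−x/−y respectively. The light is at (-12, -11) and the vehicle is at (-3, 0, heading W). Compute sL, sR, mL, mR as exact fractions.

10/41 5/26 -75/1066 465/2132

left sensor world pos  = (-4, -1); dL² = 164
right sensor world pos = (-4, 1); dR² = 208
sL = 40/164 = 10/41
sR = 40/208 = 5/26
mL = 1/2·sL + -1·sR = -75/1066
mR = 1/2·sL + 1/2·sR = 465/2132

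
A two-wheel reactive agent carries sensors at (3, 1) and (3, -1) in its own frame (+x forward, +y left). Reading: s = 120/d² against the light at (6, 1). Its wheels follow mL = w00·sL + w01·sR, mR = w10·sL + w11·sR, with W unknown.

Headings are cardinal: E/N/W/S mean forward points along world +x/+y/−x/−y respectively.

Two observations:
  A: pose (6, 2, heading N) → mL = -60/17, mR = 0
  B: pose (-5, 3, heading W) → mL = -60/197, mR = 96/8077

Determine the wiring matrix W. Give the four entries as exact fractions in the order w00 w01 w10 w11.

-1/2 0 1/2 -1/2

obs A: pose=(6,2,N) → sL=120/17, sR=120/17, mL=-60/17, mR=0
obs B: pose=(-5,3,W) → sL=120/197, sR=24/41, mL=-60/197, mR=96/8077
sensor matrix S = [[120/17, 120/17], [120/197, 24/41]]; det S = -23040/137309
solve [mL_A; mL_B] = S·[w00; w01] and [mR_A; mR_B] = S·[w10; w11]:
  w00 = -1/2, w01 = 0, w10 = 1/2, w11 = -1/2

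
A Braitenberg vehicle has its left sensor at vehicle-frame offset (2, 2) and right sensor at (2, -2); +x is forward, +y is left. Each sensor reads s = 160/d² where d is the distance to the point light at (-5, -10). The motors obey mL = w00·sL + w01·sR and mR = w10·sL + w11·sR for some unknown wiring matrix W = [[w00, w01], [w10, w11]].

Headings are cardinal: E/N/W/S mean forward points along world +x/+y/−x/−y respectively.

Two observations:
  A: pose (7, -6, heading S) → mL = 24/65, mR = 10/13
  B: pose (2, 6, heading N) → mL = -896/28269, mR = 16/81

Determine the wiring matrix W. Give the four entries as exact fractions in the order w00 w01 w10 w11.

-1/2 1/2 0 1/2

obs A: pose=(7,-6,S) → sL=4/5, sR=20/13, mL=24/65, mR=10/13
obs B: pose=(2,6,N) → sL=160/349, sR=32/81, mL=-896/28269, mR=16/81
sensor matrix S = [[4/5, 20/13], [160/349, 32/81]]; det S = -715264/1837485
solve [mL_A; mL_B] = S·[w00; w01] and [mR_A; mR_B] = S·[w10; w11]:
  w00 = -1/2, w01 = 1/2, w10 = 0, w11 = 1/2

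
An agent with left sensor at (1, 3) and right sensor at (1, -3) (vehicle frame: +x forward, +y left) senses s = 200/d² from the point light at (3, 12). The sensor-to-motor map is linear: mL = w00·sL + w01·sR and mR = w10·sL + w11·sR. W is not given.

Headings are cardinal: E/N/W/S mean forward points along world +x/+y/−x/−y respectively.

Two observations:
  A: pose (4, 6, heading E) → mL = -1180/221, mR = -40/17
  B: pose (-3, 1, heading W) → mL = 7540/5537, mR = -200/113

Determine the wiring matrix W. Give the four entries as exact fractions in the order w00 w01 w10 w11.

obs A: pose=(4,6,E) → sL=200/13, sR=40/17, mL=-1180/221, mR=-40/17
obs B: pose=(-3,1,W) → sL=40/49, sR=200/113, mL=7540/5537, mR=-200/113
sensor matrix S = [[200/13, 40/17], [40/49, 200/113]]; det S = 30969600/1223677
solve [mL_A; mL_B] = S·[w00; w01] and [mR_A; mR_B] = S·[w10; w11]:
  w00 = -1/2, w01 = 1, w10 = 0, w11 = -1

-1/2 1 0 -1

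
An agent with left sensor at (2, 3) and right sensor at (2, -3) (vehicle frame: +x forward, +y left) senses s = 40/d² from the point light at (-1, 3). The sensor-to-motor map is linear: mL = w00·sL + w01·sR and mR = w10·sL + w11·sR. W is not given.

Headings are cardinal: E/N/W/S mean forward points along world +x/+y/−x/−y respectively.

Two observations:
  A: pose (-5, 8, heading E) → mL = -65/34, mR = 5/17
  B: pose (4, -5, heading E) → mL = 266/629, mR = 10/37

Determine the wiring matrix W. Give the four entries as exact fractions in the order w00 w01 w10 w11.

1 -1/2 1/2 0

obs A: pose=(-5,8,E) → sL=10/17, sR=5, mL=-65/34, mR=5/17
obs B: pose=(4,-5,E) → sL=20/37, sR=4/17, mL=266/629, mR=10/37
sensor matrix S = [[10/17, 5], [20/37, 4/17]]; det S = -27420/10693
solve [mL_A; mL_B] = S·[w00; w01] and [mR_A; mR_B] = S·[w10; w11]:
  w00 = 1, w01 = -1/2, w10 = 1/2, w11 = 0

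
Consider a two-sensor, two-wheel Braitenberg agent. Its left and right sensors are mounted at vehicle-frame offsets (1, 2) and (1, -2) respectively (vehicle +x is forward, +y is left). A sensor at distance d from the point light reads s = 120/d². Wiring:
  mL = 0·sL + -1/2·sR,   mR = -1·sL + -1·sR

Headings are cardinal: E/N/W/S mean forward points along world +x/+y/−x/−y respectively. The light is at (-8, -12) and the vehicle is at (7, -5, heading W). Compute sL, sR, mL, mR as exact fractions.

left sensor world pos  = (6, -7); dL² = 221
right sensor world pos = (6, -3); dR² = 277
sL = 120/221 = 120/221
sR = 120/277 = 120/277
mL = 0·sL + -1/2·sR = -60/277
mR = -1·sL + -1·sR = -59760/61217

120/221 120/277 -60/277 -59760/61217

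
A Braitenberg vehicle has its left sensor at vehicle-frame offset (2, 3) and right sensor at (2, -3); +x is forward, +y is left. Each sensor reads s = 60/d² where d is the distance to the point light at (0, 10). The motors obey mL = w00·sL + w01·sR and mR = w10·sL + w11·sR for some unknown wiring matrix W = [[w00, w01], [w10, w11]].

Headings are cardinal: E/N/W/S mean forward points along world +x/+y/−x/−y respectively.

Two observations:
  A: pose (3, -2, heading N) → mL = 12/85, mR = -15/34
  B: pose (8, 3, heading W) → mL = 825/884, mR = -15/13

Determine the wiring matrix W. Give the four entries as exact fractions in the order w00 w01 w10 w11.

-1/2 1 0 -1

obs A: pose=(3,-2,N) → sL=3/5, sR=15/34, mL=12/85, mR=-15/34
obs B: pose=(8,3,W) → sL=15/34, sR=15/13, mL=825/884, mR=-15/13
sensor matrix S = [[3/5, 15/34], [15/34, 15/13]]; det S = 7479/15028
solve [mL_A; mL_B] = S·[w00; w01] and [mR_A; mR_B] = S·[w10; w11]:
  w00 = -1/2, w01 = 1, w10 = 0, w11 = -1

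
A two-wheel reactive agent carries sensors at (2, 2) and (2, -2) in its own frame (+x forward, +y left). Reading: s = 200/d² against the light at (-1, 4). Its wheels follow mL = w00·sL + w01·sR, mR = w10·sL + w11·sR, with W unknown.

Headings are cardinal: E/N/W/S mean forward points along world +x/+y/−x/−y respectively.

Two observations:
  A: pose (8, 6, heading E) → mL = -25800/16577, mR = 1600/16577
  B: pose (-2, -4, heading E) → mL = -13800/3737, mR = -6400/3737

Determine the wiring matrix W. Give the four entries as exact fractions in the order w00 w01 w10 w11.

-1/2 -1/2 -1/2 1/2

obs A: pose=(8,6,E) → sL=200/137, sR=200/121, mL=-25800/16577, mR=1600/16577
obs B: pose=(-2,-4,E) → sL=200/37, sR=200/101, mL=-13800/3737, mR=-6400/3737
sensor matrix S = [[200/137, 200/121], [200/37, 200/101]]; det S = -374400000/61948249
solve [mL_A; mL_B] = S·[w00; w01] and [mR_A; mR_B] = S·[w10; w11]:
  w00 = -1/2, w01 = -1/2, w10 = -1/2, w11 = 1/2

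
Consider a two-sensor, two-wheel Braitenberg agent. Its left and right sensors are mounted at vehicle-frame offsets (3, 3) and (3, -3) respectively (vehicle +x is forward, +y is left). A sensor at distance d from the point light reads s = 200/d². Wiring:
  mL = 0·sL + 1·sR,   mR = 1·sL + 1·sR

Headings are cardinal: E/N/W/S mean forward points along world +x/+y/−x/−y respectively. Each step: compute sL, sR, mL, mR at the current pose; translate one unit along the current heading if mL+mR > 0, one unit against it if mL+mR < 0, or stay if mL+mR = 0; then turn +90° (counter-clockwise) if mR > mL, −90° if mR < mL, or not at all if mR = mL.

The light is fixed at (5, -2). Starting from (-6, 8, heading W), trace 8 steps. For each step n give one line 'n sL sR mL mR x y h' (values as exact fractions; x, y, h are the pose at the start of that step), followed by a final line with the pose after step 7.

0 40/49 40/73 40/73 4880/3577 -6 8 W
1 20/13 100/137 100/137 4040/1781 -7 8 S
2 8/9 200/117 200/117 304/117 -7 7 E
3 10/17 25/26 25/26 685/442 -6 7 N
4 40/49 40/73 40/73 4880/3577 -6 8 W
5 20/13 100/137 100/137 4040/1781 -7 8 S
6 8/9 200/117 200/117 304/117 -7 7 E
7 10/17 25/26 25/26 685/442 -6 7 N
final -6 8 W

n=0: pose=(-6,8,W); sL=40/49, sR=40/73; mL=40/73, mR=4880/3577; mL+mR=6840/3577 → advance +1; mR−mL=40/49 → turn +1·90°
n=1: pose=(-7,8,S); sL=20/13, sR=100/137; mL=100/137, mR=4040/1781; mL+mR=5340/1781 → advance +1; mR−mL=20/13 → turn +1·90°
n=2: pose=(-7,7,E); sL=8/9, sR=200/117; mL=200/117, mR=304/117; mL+mR=56/13 → advance +1; mR−mL=8/9 → turn +1·90°
n=3: pose=(-6,7,N); sL=10/17, sR=25/26; mL=25/26, mR=685/442; mL+mR=555/221 → advance +1; mR−mL=10/17 → turn +1·90°
n=4: pose=(-6,8,W); sL=40/49, sR=40/73; mL=40/73, mR=4880/3577; mL+mR=6840/3577 → advance +1; mR−mL=40/49 → turn +1·90°
n=5: pose=(-7,8,S); sL=20/13, sR=100/137; mL=100/137, mR=4040/1781; mL+mR=5340/1781 → advance +1; mR−mL=20/13 → turn +1·90°
n=6: pose=(-7,7,E); sL=8/9, sR=200/117; mL=200/117, mR=304/117; mL+mR=56/13 → advance +1; mR−mL=8/9 → turn +1·90°
n=7: pose=(-6,7,N); sL=10/17, sR=25/26; mL=25/26, mR=685/442; mL+mR=555/221 → advance +1; mR−mL=10/17 → turn +1·90°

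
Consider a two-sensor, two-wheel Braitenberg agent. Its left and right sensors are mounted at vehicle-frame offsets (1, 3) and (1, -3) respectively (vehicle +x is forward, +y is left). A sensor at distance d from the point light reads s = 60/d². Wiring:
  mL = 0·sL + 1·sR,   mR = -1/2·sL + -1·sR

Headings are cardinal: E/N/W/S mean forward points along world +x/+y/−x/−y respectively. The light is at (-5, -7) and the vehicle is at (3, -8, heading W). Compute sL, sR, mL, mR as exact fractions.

left sensor world pos  = (2, -11); dL² = 65
right sensor world pos = (2, -5); dR² = 53
sL = 60/65 = 12/13
sR = 60/53 = 60/53
mL = 0·sL + 1·sR = 60/53
mR = -1/2·sL + -1·sR = -1098/689

12/13 60/53 60/53 -1098/689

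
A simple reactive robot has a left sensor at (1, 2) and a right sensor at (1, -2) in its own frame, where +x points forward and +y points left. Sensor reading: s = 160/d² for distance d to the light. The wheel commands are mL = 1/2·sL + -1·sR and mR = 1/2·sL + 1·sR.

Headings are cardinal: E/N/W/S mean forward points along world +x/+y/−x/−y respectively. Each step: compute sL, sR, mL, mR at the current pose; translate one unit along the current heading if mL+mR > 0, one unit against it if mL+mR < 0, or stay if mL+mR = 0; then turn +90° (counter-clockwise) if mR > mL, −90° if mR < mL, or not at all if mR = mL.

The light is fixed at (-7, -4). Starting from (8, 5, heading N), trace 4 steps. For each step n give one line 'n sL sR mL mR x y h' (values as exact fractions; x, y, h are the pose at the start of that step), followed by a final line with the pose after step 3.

0 160/269 160/389 -11920/104641 74160/104641 8 5 N
1 8/13 8/17 -36/221 172/221 8 6 W
2 160/337 32/45 -7184/15165 14384/15165 7 6 S
3 80/173 80/137 -8360/23701 19320/23701 7 5 E
final 8 5 N

n=0: pose=(8,5,N); sL=160/269, sR=160/389; mL=-11920/104641, mR=74160/104641; mL+mR=160/269 → advance +1; mR−mL=320/389 → turn +1·90°
n=1: pose=(8,6,W); sL=8/13, sR=8/17; mL=-36/221, mR=172/221; mL+mR=8/13 → advance +1; mR−mL=16/17 → turn +1·90°
n=2: pose=(7,6,S); sL=160/337, sR=32/45; mL=-7184/15165, mR=14384/15165; mL+mR=160/337 → advance +1; mR−mL=64/45 → turn +1·90°
n=3: pose=(7,5,E); sL=80/173, sR=80/137; mL=-8360/23701, mR=19320/23701; mL+mR=80/173 → advance +1; mR−mL=160/137 → turn +1·90°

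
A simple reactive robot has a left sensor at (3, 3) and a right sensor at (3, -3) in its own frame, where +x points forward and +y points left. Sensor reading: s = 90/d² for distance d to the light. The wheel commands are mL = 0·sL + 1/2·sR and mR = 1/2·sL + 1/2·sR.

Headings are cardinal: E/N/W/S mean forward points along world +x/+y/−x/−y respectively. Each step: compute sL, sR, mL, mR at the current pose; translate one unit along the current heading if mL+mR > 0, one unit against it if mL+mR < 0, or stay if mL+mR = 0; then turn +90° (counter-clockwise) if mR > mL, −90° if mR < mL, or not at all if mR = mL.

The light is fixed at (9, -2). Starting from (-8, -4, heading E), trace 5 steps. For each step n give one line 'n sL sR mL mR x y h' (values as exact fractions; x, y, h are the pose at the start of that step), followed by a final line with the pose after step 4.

0 90/197 90/221 45/221 18810/43537 -8 -4 E
1 45/181 9/17 9/34 1197/3077 -7 -4 N
2 90/377 18/73 9/73 6678/27521 -7 -3 W
3 45/106 45/208 45/416 7065/22048 -8 -3 S
4 90/197 90/221 45/221 18810/43537 -8 -4 E
final -7 -4 N

n=0: pose=(-8,-4,E); sL=90/197, sR=90/221; mL=45/221, mR=18810/43537; mL+mR=27675/43537 → advance +1; mR−mL=45/197 → turn +1·90°
n=1: pose=(-7,-4,N); sL=45/181, sR=9/17; mL=9/34, mR=1197/3077; mL+mR=4023/6154 → advance +1; mR−mL=45/362 → turn +1·90°
n=2: pose=(-7,-3,W); sL=90/377, sR=18/73; mL=9/73, mR=6678/27521; mL+mR=10071/27521 → advance +1; mR−mL=45/377 → turn +1·90°
n=3: pose=(-8,-3,S); sL=45/106, sR=45/208; mL=45/416, mR=7065/22048; mL+mR=4725/11024 → advance +1; mR−mL=45/212 → turn +1·90°
n=4: pose=(-8,-4,E); sL=90/197, sR=90/221; mL=45/221, mR=18810/43537; mL+mR=27675/43537 → advance +1; mR−mL=45/197 → turn +1·90°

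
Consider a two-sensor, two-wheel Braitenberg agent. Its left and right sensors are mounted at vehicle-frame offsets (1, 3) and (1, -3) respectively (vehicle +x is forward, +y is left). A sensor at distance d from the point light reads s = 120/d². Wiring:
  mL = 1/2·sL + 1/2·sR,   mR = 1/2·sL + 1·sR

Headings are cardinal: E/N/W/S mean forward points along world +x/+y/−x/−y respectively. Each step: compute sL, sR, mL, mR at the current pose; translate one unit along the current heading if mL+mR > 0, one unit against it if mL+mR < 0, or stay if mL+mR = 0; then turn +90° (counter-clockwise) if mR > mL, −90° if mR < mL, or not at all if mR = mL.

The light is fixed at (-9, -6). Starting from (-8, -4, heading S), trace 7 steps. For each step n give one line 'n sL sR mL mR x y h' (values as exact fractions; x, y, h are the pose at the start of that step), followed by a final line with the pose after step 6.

n=0: pose=(-8,-4,S); sL=120/17, sR=24; mL=264/17, mR=468/17; mL+mR=732/17 → advance +1; mR−mL=12 → turn +1·90°
n=1: pose=(-8,-5,E); sL=6, sR=15; mL=21/2, mR=18; mL+mR=57/2 → advance +1; mR−mL=15/2 → turn +1·90°
n=2: pose=(-7,-5,N); sL=24, sR=120/29; mL=408/29, mR=468/29; mL+mR=876/29 → advance +1; mR−mL=60/29 → turn +1·90°
n=3: pose=(-7,-4,W); sL=60, sR=60/13; mL=420/13, mR=450/13; mL+mR=870/13 → advance +1; mR−mL=30/13 → turn +1·90°
n=4: pose=(-8,-4,S); sL=120/17, sR=24; mL=264/17, mR=468/17; mL+mR=732/17 → advance +1; mR−mL=12 → turn +1·90°
n=5: pose=(-8,-5,E); sL=6, sR=15; mL=21/2, mR=18; mL+mR=57/2 → advance +1; mR−mL=15/2 → turn +1·90°
n=6: pose=(-7,-5,N); sL=24, sR=120/29; mL=408/29, mR=468/29; mL+mR=876/29 → advance +1; mR−mL=60/29 → turn +1·90°

0 120/17 24 264/17 468/17 -8 -4 S
1 6 15 21/2 18 -8 -5 E
2 24 120/29 408/29 468/29 -7 -5 N
3 60 60/13 420/13 450/13 -7 -4 W
4 120/17 24 264/17 468/17 -8 -4 S
5 6 15 21/2 18 -8 -5 E
6 24 120/29 408/29 468/29 -7 -5 N
final -7 -4 W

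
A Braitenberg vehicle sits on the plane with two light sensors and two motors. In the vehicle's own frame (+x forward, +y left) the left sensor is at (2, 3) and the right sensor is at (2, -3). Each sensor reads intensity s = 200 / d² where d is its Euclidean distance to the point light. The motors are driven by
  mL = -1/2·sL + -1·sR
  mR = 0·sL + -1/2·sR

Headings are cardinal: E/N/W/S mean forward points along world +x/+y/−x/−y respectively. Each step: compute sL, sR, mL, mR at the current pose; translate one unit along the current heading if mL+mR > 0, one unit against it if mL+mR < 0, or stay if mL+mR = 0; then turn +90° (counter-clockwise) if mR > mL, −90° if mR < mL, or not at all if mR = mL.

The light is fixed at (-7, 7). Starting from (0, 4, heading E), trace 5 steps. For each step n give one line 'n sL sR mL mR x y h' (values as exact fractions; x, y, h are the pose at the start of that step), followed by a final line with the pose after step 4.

0 200/81 200/117 -3100/1053 -100/117 0 4 E
1 20 100/41 -510/41 -50/41 -1 4 N
2 40/13 200/17 -2940/221 -100/17 -1 3 W
3 25/17 50/13 -2025/442 -25/13 0 3 S
4 200/81 200/117 -3100/1053 -100/117 0 4 E
final -1 4 N

n=0: pose=(0,4,E); sL=200/81, sR=200/117; mL=-3100/1053, mR=-100/117; mL+mR=-4000/1053 → advance -1; mR−mL=2200/1053 → turn +1·90°
n=1: pose=(-1,4,N); sL=20, sR=100/41; mL=-510/41, mR=-50/41; mL+mR=-560/41 → advance -1; mR−mL=460/41 → turn +1·90°
n=2: pose=(-1,3,W); sL=40/13, sR=200/17; mL=-2940/221, mR=-100/17; mL+mR=-4240/221 → advance -1; mR−mL=1640/221 → turn +1·90°
n=3: pose=(0,3,S); sL=25/17, sR=50/13; mL=-2025/442, mR=-25/13; mL+mR=-2875/442 → advance -1; mR−mL=1175/442 → turn +1·90°
n=4: pose=(0,4,E); sL=200/81, sR=200/117; mL=-3100/1053, mR=-100/117; mL+mR=-4000/1053 → advance -1; mR−mL=2200/1053 → turn +1·90°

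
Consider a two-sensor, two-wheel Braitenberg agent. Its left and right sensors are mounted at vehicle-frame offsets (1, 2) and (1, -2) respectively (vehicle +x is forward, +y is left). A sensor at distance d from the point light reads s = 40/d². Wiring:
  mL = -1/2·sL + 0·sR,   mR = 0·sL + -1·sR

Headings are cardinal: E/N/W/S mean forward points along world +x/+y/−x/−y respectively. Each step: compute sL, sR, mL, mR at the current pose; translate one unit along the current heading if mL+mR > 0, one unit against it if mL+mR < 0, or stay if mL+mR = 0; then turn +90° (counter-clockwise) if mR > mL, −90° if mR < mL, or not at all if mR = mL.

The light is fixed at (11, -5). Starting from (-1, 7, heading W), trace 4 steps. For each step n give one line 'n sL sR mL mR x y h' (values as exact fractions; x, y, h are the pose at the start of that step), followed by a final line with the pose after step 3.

n=0: pose=(-1,7,W); sL=40/269, sR=8/73; mL=-20/269, mR=-8/73; mL+mR=-3612/19637 → advance -1; mR−mL=-692/19637 → turn -1·90°
n=1: pose=(0,7,N); sL=20/169, sR=4/25; mL=-10/169, mR=-4/25; mL+mR=-926/4225 → advance -1; mR−mL=-426/4225 → turn -1·90°
n=2: pose=(0,6,E); sL=40/269, sR=40/181; mL=-20/269, mR=-40/181; mL+mR=-14380/48689 → advance -1; mR−mL=-7140/48689 → turn -1·90°
n=3: pose=(-1,6,S); sL=1/5, sR=5/37; mL=-1/10, mR=-5/37; mL+mR=-87/370 → advance -1; mR−mL=-13/370 → turn -1·90°

0 40/269 8/73 -20/269 -8/73 -1 7 W
1 20/169 4/25 -10/169 -4/25 0 7 N
2 40/269 40/181 -20/269 -40/181 0 6 E
3 1/5 5/37 -1/10 -5/37 -1 6 S
final -1 7 W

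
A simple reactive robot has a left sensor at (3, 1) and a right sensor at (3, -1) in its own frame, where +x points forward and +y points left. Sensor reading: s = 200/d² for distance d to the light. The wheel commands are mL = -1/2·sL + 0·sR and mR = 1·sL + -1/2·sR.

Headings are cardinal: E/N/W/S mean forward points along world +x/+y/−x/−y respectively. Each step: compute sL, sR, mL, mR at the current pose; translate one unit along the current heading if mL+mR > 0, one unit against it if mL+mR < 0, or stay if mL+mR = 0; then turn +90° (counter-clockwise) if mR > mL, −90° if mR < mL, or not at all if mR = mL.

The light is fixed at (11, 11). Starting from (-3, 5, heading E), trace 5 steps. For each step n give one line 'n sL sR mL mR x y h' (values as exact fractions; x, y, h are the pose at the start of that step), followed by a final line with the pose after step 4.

n=0: pose=(-3,5,E); sL=100/73, sR=20/17; mL=-50/73, mR=970/1241; mL+mR=120/1241 → advance +1; mR−mL=1820/1241 → turn +1·90°
n=1: pose=(-2,5,N); sL=40/41, sR=200/153; mL=-20/41, mR=2020/6273; mL+mR=-1040/6273 → advance -1; mR−mL=5080/6273 → turn +1·90°
n=2: pose=(-2,4,W); sL=5/8, sR=50/73; mL=-5/16, mR=165/584; mL+mR=-35/1168 → advance -1; mR−mL=695/1168 → turn +1·90°
n=3: pose=(-1,4,S); sL=200/221, sR=200/269; mL=-100/221, mR=31700/59449; mL+mR=4800/59449 → advance +1; mR−mL=58600/59449 → turn +1·90°
n=4: pose=(-1,3,E); sL=20/13, sR=100/81; mL=-10/13, mR=970/1053; mL+mR=160/1053 → advance +1; mR−mL=1780/1053 → turn +1·90°

0 100/73 20/17 -50/73 970/1241 -3 5 E
1 40/41 200/153 -20/41 2020/6273 -2 5 N
2 5/8 50/73 -5/16 165/584 -2 4 W
3 200/221 200/269 -100/221 31700/59449 -1 4 S
4 20/13 100/81 -10/13 970/1053 -1 3 E
final 0 3 N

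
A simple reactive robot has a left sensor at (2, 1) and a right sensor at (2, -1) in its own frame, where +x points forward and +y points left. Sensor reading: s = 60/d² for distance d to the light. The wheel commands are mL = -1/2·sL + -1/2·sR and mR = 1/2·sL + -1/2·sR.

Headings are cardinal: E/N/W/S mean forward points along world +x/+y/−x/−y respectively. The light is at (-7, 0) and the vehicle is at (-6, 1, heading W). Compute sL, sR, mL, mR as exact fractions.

left sensor world pos  = (-8, 0); dL² = 1
right sensor world pos = (-8, 2); dR² = 5
sL = 60/1 = 60
sR = 60/5 = 12
mL = -1/2·sL + -1/2·sR = -36
mR = 1/2·sL + -1/2·sR = 24

60 12 -36 24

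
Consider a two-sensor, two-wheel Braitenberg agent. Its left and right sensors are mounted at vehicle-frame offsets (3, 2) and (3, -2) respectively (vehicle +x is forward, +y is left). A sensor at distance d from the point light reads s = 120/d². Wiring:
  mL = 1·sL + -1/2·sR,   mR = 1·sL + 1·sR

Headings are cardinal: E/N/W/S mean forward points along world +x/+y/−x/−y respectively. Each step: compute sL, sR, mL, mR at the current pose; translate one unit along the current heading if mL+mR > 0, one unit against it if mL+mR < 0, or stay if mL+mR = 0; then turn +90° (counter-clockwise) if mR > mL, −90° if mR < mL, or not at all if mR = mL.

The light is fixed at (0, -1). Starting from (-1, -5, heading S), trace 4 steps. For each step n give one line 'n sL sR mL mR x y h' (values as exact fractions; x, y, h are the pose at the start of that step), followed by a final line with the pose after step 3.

0 12/5 60/29 198/145 648/145 -1 -5 S
1 120/13 120/53 5580/689 7920/689 -1 -6 E
2 15 15 15/2 30 0 -6 N
3 8/3 120/13 -76/39 464/39 0 -5 W
final -1 -5 S

n=0: pose=(-1,-5,S); sL=12/5, sR=60/29; mL=198/145, mR=648/145; mL+mR=846/145 → advance +1; mR−mL=90/29 → turn +1·90°
n=1: pose=(-1,-6,E); sL=120/13, sR=120/53; mL=5580/689, mR=7920/689; mL+mR=13500/689 → advance +1; mR−mL=180/53 → turn +1·90°
n=2: pose=(0,-6,N); sL=15, sR=15; mL=15/2, mR=30; mL+mR=75/2 → advance +1; mR−mL=45/2 → turn +1·90°
n=3: pose=(0,-5,W); sL=8/3, sR=120/13; mL=-76/39, mR=464/39; mL+mR=388/39 → advance +1; mR−mL=180/13 → turn +1·90°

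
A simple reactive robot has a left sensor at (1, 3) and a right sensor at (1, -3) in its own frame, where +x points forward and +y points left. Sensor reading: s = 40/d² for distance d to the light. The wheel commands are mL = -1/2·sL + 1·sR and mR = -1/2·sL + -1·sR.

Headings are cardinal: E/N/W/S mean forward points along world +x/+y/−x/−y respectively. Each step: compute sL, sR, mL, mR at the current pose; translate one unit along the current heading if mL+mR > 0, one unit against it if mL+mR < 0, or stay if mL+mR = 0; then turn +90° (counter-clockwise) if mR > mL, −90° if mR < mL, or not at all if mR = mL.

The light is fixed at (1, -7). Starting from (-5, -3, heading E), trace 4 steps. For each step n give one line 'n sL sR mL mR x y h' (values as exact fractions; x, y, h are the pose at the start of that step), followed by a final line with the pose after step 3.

0 20/37 20/13 610/481 -870/481 -5 -3 E
1 8/5 40/109 -236/545 -636/545 -6 -3 S
2 10/17 5/16 5/272 -165/272 -6 -2 W
3 40/117 8/9 28/39 -124/117 -5 -2 N
final -5 -3 E

n=0: pose=(-5,-3,E); sL=20/37, sR=20/13; mL=610/481, mR=-870/481; mL+mR=-20/37 → advance -1; mR−mL=-40/13 → turn -1·90°
n=1: pose=(-6,-3,S); sL=8/5, sR=40/109; mL=-236/545, mR=-636/545; mL+mR=-8/5 → advance -1; mR−mL=-80/109 → turn -1·90°
n=2: pose=(-6,-2,W); sL=10/17, sR=5/16; mL=5/272, mR=-165/272; mL+mR=-10/17 → advance -1; mR−mL=-5/8 → turn -1·90°
n=3: pose=(-5,-2,N); sL=40/117, sR=8/9; mL=28/39, mR=-124/117; mL+mR=-40/117 → advance -1; mR−mL=-16/9 → turn -1·90°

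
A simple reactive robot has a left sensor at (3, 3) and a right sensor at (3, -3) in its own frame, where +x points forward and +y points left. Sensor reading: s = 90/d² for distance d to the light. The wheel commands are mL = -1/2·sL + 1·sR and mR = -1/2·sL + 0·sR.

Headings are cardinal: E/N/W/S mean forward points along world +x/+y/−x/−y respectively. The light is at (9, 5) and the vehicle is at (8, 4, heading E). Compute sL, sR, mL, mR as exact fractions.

45/4 9/2 -9/8 -45/8

left sensor world pos  = (11, 7); dL² = 8
right sensor world pos = (11, 1); dR² = 20
sL = 90/8 = 45/4
sR = 90/20 = 9/2
mL = -1/2·sL + 1·sR = -9/8
mR = -1/2·sL + 0·sR = -45/8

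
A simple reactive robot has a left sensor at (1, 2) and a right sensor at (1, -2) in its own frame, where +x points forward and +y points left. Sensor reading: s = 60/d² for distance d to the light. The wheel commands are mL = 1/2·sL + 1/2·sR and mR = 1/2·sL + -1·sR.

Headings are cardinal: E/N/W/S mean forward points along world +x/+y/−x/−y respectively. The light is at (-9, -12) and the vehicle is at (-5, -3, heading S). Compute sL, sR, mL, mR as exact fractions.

left sensor world pos  = (-3, -4); dL² = 100
right sensor world pos = (-7, -4); dR² = 68
sL = 60/100 = 3/5
sR = 60/68 = 15/17
mL = 1/2·sL + 1/2·sR = 63/85
mR = 1/2·sL + -1·sR = -99/170

3/5 15/17 63/85 -99/170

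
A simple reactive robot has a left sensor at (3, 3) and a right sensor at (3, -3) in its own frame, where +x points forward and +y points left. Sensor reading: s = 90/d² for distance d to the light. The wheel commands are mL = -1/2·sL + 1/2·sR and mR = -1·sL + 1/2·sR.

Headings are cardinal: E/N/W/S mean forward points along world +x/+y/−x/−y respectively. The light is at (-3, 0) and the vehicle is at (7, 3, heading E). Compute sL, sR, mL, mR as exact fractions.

18/41 90/169 324/6929 -1197/6929

left sensor world pos  = (10, 6); dL² = 205
right sensor world pos = (10, 0); dR² = 169
sL = 90/205 = 18/41
sR = 90/169 = 90/169
mL = -1/2·sL + 1/2·sR = 324/6929
mR = -1·sL + 1/2·sR = -1197/6929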